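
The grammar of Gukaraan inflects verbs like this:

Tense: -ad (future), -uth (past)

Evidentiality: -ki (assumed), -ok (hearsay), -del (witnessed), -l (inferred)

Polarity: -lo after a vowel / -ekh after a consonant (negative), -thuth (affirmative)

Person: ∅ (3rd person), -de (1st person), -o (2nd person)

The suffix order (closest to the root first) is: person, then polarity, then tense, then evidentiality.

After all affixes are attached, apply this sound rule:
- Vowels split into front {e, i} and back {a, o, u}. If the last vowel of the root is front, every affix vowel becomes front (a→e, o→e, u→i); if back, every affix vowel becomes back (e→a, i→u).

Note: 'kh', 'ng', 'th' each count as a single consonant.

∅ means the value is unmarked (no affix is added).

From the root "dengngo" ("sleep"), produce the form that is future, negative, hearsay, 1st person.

Attach person 1st person -de → dengngode.
Attach polarity negative -lo (after vowel 'e') → dengngodelo.
Attach tense future -ad → dengngodeload.
Attach evidentiality hearsay -ok → dengngodeloadok.
Apply vowel harmony: dengngodeloadok → dengngodaloadok.

dengngodaloadok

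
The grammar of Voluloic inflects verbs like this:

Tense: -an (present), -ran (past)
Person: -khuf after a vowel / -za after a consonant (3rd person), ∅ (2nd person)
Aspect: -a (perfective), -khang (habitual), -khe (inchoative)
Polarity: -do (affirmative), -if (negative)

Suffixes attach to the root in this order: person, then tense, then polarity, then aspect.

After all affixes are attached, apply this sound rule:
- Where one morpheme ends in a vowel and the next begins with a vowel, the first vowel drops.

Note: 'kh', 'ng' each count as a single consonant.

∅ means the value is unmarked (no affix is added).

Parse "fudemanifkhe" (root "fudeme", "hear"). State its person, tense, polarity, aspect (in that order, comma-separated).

Segment: fudeme-an-if-khe.
person: ∅ → 2nd person.
tense: -an → present.
polarity: -if → negative.
aspect: -khe → inchoative.

2nd person, present, negative, inchoative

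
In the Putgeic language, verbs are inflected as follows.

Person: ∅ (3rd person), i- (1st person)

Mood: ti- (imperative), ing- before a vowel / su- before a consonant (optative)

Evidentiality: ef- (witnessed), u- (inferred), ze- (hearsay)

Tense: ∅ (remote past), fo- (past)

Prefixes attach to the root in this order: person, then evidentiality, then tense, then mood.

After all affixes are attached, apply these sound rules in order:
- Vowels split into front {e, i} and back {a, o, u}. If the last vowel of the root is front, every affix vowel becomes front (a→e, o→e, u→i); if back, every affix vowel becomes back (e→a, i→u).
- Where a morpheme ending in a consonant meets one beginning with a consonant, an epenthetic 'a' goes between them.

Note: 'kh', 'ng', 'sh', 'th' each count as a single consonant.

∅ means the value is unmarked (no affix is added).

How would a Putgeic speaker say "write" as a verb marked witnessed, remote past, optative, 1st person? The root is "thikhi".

Attach person 1st person i- → ithikhi.
Attach evidentiality witnessed ef- → efithikhi.
tense = remote past: zero marking, form stays efithikhi.
Attach mood optative ing- (before vowel 'e') → ingefithikhi.
Vowel harmony: no change.
Epenthesis: no change.

ingefithikhi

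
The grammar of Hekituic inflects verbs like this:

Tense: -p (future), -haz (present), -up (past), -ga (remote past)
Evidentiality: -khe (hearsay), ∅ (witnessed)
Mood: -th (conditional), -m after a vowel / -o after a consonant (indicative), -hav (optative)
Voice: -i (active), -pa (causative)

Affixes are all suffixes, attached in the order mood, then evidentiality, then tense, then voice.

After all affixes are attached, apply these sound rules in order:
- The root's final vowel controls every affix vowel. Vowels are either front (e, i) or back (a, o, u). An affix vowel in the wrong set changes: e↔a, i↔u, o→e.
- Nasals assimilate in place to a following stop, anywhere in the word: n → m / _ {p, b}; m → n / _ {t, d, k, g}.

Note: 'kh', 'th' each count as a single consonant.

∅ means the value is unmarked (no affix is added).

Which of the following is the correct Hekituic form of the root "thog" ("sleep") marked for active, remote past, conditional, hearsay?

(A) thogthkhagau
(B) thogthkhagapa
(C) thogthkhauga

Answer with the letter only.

Attach mood conditional -th → thogth.
Attach evidentiality hearsay -khe → thogthkhe.
Attach tense remote past -ga → thogthkhega.
Attach voice active -i → thogthkhegai.
Apply vowel harmony: thogthkhegai → thogthkhagau.
Nasal assimilation: no change.
So the correct form is thogthkhagau, option (A).
(C) thogthkhauga is wrong: it has the affixes in the wrong order.
(B) thogthkhagapa is wrong: it uses causative instead of active for voice.

A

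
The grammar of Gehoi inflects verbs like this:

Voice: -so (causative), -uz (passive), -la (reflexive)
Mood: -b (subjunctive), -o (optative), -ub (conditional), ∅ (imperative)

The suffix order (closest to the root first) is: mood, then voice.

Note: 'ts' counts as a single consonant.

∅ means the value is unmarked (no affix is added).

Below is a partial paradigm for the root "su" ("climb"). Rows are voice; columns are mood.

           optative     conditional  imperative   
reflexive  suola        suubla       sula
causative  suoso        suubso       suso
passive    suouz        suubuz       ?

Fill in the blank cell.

mood = imperative: zero marking, form stays su.
Attach voice passive -uz → suuz.

suuz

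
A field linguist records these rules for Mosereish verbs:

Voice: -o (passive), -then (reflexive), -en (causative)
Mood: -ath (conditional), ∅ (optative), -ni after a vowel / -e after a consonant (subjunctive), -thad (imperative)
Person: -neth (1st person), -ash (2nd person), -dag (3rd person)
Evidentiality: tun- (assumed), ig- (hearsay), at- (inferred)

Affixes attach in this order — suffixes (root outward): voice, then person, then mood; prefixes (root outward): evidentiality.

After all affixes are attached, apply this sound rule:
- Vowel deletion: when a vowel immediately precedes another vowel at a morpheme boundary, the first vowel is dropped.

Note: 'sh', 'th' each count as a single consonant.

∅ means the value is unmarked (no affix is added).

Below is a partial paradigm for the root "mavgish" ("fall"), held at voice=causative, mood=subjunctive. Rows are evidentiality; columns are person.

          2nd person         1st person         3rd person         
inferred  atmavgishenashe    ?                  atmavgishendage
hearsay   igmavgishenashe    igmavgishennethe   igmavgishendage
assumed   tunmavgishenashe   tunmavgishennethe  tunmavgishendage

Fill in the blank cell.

Attach evidentiality inferred at- → atmavgish.
Attach voice causative -en → atmavgishen.
Attach person 1st person -neth → atmavgishenneth.
Attach mood subjunctive -e (after consonant 'th') → atmavgishennethe.
Vowel deletion: no change.

atmavgishennethe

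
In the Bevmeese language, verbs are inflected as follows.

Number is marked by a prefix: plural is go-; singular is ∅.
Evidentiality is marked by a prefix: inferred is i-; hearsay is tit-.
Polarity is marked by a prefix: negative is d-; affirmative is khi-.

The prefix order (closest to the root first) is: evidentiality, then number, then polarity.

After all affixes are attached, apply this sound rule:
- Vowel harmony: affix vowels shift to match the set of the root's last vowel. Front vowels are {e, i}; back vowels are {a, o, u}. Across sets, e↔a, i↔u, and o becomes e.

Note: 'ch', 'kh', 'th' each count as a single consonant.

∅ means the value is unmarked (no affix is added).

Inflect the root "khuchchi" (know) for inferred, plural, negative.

Attach evidentiality inferred i- → ikhuchchi.
Attach number plural go- → goikhuchchi.
Attach polarity negative d- → dgoikhuchchi.
Apply vowel harmony: dgoikhuchchi → dgeikhuchchi.

dgeikhuchchi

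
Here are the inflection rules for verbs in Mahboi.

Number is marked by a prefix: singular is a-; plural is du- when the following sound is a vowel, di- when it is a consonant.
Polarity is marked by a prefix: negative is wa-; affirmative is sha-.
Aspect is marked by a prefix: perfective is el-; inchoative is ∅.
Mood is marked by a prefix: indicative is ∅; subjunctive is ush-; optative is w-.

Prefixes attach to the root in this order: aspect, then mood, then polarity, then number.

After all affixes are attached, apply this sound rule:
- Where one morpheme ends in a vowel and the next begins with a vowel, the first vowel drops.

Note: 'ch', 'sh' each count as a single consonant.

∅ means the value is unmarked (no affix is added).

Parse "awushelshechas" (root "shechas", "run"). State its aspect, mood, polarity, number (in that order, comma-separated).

Segment: a-wa-ush-el-shechas.
aspect: el- → perfective.
mood: ush- → subjunctive.
polarity: wa- → negative.
number: a- → singular.

perfective, subjunctive, negative, singular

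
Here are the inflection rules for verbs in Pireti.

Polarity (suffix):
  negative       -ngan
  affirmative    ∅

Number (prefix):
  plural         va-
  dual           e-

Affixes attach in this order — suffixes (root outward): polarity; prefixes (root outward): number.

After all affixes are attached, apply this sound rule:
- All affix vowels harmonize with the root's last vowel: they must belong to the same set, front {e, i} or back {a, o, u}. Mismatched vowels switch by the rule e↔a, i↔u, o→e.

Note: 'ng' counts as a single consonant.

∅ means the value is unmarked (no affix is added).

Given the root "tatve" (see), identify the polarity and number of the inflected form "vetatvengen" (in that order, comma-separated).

Segment: va-tatve-ngan.
polarity: -ngan → negative.
number: va- → plural.

negative, plural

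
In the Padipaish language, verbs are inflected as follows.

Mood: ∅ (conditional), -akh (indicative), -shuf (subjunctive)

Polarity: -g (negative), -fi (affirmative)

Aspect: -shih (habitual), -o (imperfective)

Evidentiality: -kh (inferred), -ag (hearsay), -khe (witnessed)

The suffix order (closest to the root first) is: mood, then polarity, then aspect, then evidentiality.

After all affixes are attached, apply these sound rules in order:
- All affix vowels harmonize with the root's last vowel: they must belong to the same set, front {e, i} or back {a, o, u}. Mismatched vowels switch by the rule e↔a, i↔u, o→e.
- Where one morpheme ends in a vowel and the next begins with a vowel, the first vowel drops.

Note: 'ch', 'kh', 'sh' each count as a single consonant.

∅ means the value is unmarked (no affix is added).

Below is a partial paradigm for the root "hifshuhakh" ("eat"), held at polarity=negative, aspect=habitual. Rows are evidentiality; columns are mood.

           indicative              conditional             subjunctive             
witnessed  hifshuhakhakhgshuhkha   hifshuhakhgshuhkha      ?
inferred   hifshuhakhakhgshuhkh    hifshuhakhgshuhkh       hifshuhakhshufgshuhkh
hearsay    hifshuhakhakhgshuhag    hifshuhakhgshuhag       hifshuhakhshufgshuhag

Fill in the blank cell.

Attach mood subjunctive -shuf → hifshuhakhshuf.
Attach polarity negative -g → hifshuhakhshufg.
Attach aspect habitual -shih → hifshuhakhshufgshih.
Attach evidentiality witnessed -khe → hifshuhakhshufgshihkhe.
Apply vowel harmony: hifshuhakhshufgshihkhe → hifshuhakhshufgshuhkha.
Vowel deletion: no change.

hifshuhakhshufgshuhkha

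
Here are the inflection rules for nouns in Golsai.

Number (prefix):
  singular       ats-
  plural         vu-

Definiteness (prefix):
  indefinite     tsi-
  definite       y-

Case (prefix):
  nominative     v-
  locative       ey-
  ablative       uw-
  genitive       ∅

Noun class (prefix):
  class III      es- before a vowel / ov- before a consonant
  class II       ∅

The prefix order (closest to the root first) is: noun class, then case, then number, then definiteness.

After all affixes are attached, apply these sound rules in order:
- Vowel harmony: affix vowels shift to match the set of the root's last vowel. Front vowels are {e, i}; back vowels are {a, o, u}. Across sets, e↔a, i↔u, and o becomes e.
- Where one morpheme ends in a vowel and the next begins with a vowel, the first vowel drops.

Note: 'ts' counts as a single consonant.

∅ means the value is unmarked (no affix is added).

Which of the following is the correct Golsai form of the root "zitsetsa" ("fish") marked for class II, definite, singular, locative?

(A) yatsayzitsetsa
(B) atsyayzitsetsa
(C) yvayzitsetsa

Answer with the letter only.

A

noun class = class II: zero marking, form stays zitsetsa.
Attach case locative ey- → eyzitsetsa.
Attach number singular ats- → atseyzitsetsa.
Attach definiteness definite y- → yatseyzitsetsa.
Apply vowel harmony: yatseyzitsetsa → yatsayzitsetsa.
Vowel deletion: no change.
So the correct form is yatsayzitsetsa, option (A).
(C) yvayzitsetsa is wrong: it uses plural instead of singular for number.
(B) atsyayzitsetsa is wrong: it has the affixes in the wrong order.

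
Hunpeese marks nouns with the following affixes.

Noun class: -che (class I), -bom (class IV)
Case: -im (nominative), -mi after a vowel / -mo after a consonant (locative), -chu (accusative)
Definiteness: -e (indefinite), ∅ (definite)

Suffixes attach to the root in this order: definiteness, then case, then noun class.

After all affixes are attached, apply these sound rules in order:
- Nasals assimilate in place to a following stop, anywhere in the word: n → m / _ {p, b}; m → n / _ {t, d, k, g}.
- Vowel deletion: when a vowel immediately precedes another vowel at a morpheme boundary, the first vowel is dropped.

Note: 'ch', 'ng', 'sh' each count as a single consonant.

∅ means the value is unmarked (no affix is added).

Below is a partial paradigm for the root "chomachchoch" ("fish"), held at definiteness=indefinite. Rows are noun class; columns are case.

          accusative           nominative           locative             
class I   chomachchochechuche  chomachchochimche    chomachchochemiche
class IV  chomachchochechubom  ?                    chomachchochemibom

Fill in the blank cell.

Attach definiteness indefinite -e → chomachchoche.
Attach case nominative -im → chomachchocheim.
Attach noun class class IV -bom → chomachchocheimbom.
Nasal assimilation: no change.
Apply vowel deletion: chomachchocheimbom → chomachchochimbom.

chomachchochimbom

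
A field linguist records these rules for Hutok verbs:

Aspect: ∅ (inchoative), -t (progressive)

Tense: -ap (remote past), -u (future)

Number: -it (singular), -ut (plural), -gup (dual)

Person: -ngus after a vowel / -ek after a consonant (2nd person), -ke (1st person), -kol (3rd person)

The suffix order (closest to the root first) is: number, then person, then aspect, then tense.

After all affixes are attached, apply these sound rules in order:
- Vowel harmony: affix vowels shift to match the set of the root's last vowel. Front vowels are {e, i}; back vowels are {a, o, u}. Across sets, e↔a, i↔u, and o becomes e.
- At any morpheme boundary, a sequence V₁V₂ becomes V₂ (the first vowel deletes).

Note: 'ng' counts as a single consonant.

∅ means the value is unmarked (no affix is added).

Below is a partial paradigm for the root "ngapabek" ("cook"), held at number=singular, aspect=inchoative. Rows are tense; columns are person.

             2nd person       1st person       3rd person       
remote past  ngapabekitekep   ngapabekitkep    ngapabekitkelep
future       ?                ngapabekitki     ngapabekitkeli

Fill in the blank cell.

Attach number singular -it → ngapabekit.
Attach person 2nd person -ek (after consonant 't') → ngapabekitek.
aspect = inchoative: zero marking, form stays ngapabekitek.
Attach tense future -u → ngapabekiteku.
Apply vowel harmony: ngapabekiteku → ngapabekiteki.
Vowel deletion: no change.

ngapabekiteki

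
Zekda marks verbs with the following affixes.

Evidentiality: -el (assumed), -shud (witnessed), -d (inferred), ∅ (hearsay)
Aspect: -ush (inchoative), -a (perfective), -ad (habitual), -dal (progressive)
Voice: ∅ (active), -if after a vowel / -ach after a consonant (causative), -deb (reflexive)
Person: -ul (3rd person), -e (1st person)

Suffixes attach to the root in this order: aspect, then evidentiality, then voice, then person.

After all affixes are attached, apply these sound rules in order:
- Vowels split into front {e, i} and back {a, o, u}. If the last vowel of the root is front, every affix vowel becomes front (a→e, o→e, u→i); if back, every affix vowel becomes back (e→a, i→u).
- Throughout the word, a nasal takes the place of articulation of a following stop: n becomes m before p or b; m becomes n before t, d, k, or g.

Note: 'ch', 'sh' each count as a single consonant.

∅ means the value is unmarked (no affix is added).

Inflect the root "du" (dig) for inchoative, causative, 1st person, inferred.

Attach aspect inchoative -ush → duush.
Attach evidentiality inferred -d → duushd.
Attach voice causative -ach (after consonant 'd') → duushdach.
Attach person 1st person -e → duushdache.
Apply vowel harmony: duushdache → duushdacha.
Nasal assimilation: no change.

duushdacha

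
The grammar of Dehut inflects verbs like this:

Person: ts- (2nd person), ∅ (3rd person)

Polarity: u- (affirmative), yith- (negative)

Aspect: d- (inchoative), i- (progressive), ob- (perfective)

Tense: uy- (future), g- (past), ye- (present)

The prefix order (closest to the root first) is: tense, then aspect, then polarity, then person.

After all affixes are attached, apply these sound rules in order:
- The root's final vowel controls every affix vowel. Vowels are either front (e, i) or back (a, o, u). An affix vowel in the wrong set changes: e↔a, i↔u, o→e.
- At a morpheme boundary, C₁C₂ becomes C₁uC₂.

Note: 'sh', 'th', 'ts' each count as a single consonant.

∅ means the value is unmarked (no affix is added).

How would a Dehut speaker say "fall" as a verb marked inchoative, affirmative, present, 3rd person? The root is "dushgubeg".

Attach tense present ye- → yedushgubeg.
Attach aspect inchoative d- → dyedushgubeg.
Attach polarity affirmative u- → udyedushgubeg.
person = 3rd person: zero marking, form stays udyedushgubeg.
Apply vowel harmony: udyedushgubeg → idyedushgubeg.
Apply epenthesis: idyedushgubeg → iduyedushgubeg.

iduyedushgubeg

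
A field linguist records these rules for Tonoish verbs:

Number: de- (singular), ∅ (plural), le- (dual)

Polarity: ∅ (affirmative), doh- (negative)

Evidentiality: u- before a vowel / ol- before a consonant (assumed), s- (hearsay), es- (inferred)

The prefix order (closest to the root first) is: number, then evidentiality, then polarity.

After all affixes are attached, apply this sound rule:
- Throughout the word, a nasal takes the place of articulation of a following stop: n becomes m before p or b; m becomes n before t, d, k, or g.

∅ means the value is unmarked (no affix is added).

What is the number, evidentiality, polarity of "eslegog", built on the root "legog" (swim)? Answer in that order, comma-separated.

plural, inferred, affirmative

Segment: es-legog.
number: ∅ → plural.
evidentiality: es- → inferred.
polarity: ∅ → affirmative.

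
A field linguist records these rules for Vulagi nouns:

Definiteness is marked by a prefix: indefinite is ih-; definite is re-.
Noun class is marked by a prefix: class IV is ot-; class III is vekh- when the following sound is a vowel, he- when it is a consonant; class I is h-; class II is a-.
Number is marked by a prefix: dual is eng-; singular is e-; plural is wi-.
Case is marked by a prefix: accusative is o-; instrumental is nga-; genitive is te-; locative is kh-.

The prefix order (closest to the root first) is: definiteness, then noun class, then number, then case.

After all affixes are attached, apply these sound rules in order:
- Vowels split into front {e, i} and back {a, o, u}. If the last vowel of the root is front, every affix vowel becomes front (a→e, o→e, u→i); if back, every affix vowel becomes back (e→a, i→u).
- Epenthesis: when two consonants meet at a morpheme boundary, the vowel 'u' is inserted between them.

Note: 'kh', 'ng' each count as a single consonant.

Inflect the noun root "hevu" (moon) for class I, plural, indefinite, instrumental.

Attach definiteness indefinite ih- → ihhevu.
Attach noun class class I h- → hihhevu.
Attach number plural wi- → wihihhevu.
Attach case instrumental nga- → ngawihihhevu.
Apply vowel harmony: ngawihihhevu → ngawuhuhhevu.
Apply epenthesis: ngawuhuhhevu → ngawuhuhuhevu.

ngawuhuhuhevu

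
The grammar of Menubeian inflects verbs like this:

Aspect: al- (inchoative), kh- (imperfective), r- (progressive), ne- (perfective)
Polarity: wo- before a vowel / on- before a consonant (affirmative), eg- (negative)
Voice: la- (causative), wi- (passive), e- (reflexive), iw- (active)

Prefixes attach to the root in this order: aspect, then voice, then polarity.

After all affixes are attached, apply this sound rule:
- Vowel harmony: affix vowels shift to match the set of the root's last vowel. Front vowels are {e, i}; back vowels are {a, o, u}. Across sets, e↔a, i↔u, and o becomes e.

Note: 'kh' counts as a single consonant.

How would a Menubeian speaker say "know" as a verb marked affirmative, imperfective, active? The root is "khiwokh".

wouwkhkhiwokh

Attach aspect imperfective kh- → khkhiwokh.
Attach voice active iw- → iwkhkhiwokh.
Attach polarity affirmative wo- (before vowel 'i') → woiwkhkhiwokh.
Apply vowel harmony: woiwkhkhiwokh → wouwkhkhiwokh.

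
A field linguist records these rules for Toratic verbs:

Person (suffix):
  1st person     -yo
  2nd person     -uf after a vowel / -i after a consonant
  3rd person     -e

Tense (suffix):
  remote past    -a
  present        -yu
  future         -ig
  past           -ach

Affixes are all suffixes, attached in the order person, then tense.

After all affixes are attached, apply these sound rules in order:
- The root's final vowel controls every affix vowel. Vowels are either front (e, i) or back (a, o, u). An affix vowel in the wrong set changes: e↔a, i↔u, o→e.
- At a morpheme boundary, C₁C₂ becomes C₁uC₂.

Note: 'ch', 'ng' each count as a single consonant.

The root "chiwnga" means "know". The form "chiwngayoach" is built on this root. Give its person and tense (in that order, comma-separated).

1st person, past

Segment: chiwnga-yo-ach.
person: -yo → 1st person.
tense: -ach → past.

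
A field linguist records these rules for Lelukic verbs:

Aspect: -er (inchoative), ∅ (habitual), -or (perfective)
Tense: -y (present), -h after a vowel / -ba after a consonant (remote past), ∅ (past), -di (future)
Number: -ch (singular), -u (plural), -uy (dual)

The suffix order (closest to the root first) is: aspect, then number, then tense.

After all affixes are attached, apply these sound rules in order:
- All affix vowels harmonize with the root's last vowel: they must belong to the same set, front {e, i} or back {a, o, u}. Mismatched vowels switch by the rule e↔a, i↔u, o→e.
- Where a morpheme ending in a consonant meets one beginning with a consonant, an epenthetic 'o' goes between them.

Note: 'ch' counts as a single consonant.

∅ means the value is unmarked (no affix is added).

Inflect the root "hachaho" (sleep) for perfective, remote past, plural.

Attach aspect perfective -or → hachahoor.
Attach number plural -u → hachahooru.
Attach tense remote past -h (after vowel 'u') → hachahooruh.
Vowel harmony: no change.
Epenthesis: no change.

hachahooruh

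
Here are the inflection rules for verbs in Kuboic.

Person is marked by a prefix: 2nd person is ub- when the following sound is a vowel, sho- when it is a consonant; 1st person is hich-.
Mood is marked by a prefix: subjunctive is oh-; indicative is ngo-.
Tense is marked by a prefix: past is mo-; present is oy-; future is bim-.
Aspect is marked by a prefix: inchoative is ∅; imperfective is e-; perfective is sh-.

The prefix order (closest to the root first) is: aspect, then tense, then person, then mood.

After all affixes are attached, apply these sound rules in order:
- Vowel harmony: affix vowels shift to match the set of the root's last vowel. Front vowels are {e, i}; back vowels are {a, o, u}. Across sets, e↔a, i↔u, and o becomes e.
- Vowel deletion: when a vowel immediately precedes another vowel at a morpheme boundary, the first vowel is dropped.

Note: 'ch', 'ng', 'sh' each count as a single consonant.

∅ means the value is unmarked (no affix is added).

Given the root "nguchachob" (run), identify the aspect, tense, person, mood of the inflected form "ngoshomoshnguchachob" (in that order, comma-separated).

Segment: ngo-sho-mo-sh-nguchachob.
aspect: sh- → perfective.
tense: mo- → past.
person: ub/sho- → 2nd person.
mood: ngo- → indicative.

perfective, past, 2nd person, indicative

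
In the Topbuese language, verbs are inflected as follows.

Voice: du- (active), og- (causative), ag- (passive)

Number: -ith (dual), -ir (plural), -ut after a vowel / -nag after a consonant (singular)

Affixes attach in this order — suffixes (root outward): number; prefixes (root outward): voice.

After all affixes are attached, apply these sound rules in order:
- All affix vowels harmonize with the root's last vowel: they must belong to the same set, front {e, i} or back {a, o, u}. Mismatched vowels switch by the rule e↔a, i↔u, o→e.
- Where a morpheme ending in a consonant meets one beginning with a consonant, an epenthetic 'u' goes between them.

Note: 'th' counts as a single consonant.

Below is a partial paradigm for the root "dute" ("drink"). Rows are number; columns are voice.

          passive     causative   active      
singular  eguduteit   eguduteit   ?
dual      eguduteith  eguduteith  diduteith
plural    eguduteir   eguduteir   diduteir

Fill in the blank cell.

diduteit

Attach voice active du- → dudute.
Attach number singular -ut (after vowel 'e') → duduteut.
Apply vowel harmony: duduteut → diduteit.
Epenthesis: no change.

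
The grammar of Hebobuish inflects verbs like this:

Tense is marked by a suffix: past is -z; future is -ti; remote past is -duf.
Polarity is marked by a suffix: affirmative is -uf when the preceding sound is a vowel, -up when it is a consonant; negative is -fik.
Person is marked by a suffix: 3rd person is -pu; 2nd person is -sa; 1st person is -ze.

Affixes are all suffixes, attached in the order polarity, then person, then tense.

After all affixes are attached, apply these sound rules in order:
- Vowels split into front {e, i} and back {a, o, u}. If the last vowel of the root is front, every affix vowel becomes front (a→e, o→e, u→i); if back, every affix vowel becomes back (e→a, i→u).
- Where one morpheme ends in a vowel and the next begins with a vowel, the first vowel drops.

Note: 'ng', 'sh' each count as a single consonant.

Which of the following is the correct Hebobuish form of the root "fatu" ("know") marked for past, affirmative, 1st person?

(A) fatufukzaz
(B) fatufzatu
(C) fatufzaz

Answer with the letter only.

Attach polarity affirmative -uf (after vowel 'u') → fatuuf.
Attach person 1st person -ze → fatuufze.
Attach tense past -z → fatuufzez.
Apply vowel harmony: fatuufzez → fatuufzaz.
Apply vowel deletion: fatuufzaz → fatufzaz.
So the correct form is fatufzaz, option (C).
(A) fatufukzaz is wrong: it uses negative instead of affirmative for polarity.
(B) fatufzatu is wrong: it uses future instead of past for tense.

C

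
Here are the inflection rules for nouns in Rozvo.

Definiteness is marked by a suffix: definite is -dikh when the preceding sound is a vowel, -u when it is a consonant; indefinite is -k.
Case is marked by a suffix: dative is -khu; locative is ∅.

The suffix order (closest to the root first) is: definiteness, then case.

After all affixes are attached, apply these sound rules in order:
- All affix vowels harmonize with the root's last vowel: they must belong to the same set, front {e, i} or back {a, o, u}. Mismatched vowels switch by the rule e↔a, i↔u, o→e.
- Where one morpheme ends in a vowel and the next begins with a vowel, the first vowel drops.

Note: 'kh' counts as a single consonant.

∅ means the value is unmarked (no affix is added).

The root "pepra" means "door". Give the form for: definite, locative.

Attach definiteness definite -dikh (after vowel 'a') → pepradikh.
case = locative: zero marking, form stays pepradikh.
Apply vowel harmony: pepradikh → pepradukh.
Vowel deletion: no change.

pepradukh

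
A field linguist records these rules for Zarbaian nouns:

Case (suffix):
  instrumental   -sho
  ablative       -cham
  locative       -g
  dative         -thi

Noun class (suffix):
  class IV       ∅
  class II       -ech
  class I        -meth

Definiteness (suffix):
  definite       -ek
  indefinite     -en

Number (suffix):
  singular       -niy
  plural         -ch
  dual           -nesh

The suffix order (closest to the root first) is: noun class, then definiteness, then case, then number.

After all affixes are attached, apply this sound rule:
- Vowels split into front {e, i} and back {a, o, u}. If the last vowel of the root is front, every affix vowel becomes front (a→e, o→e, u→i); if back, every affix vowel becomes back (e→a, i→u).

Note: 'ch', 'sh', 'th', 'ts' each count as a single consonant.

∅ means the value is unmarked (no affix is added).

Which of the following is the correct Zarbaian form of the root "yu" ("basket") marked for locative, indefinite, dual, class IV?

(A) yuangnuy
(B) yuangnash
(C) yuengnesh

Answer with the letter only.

B

noun class = class IV: zero marking, form stays yu.
Attach definiteness indefinite -en → yuen.
Attach case locative -g → yueng.
Attach number dual -nesh → yuengnesh.
Apply vowel harmony: yuengnesh → yuangnash.
So the correct form is yuangnash, option (B).
(A) yuangnuy is wrong: it uses singular instead of dual for number.
(C) yuengnesh is wrong: it fails to apply the sound rule(s).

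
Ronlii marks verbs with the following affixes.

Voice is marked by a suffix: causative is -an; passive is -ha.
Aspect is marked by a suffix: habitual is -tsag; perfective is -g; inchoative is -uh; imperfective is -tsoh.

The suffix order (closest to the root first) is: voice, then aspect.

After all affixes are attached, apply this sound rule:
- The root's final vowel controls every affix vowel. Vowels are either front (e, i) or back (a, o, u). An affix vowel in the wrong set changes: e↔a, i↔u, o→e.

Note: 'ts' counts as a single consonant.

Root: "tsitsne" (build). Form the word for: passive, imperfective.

Attach voice passive -ha → tsitsneha.
Attach aspect imperfective -tsoh → tsitsnehatsoh.
Apply vowel harmony: tsitsnehatsoh → tsitsnehetseh.

tsitsnehetseh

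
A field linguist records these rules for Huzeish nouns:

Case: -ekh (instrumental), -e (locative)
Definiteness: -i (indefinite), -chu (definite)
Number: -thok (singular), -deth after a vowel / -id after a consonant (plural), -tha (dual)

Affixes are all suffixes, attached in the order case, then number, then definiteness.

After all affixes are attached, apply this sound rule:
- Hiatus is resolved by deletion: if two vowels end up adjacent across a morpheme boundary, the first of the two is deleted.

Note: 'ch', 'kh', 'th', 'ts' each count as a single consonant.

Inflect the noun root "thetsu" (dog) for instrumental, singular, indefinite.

thetsekhthoki

Attach case instrumental -ekh → thetsuekh.
Attach number singular -thok → thetsuekhthok.
Attach definiteness indefinite -i → thetsuekhthoki.
Apply vowel deletion: thetsuekhthoki → thetsekhthoki.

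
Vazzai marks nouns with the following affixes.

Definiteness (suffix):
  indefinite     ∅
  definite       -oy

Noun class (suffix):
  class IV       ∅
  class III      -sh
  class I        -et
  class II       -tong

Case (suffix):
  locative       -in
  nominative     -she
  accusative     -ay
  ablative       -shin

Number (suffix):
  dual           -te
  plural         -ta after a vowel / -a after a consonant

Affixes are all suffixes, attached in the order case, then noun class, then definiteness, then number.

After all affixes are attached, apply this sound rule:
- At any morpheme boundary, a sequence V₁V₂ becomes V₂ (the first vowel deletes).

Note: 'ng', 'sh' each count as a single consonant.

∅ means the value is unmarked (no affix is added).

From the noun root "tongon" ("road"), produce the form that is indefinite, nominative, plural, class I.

Attach case nominative -she → tongonshe.
Attach noun class class I -et → tongonsheet.
definiteness = indefinite: zero marking, form stays tongonsheet.
Attach number plural -a (after consonant 't') → tongonsheeta.
Apply vowel deletion: tongonsheeta → tongonsheta.

tongonsheta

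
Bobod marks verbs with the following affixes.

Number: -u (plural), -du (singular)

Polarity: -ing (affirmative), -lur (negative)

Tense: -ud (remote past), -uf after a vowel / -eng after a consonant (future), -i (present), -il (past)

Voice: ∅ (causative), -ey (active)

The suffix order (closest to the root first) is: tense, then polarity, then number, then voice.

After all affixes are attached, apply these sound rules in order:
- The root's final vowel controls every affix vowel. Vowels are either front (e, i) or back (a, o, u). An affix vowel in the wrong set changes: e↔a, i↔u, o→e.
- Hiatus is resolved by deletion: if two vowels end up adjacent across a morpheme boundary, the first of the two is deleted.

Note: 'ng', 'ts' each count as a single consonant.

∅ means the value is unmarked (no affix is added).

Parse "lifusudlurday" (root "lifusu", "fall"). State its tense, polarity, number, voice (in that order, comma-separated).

remote past, negative, singular, active

Segment: lifusu-ud-lur-du-ey.
tense: -ud → remote past.
polarity: -lur → negative.
number: -du → singular.
voice: -ey → active.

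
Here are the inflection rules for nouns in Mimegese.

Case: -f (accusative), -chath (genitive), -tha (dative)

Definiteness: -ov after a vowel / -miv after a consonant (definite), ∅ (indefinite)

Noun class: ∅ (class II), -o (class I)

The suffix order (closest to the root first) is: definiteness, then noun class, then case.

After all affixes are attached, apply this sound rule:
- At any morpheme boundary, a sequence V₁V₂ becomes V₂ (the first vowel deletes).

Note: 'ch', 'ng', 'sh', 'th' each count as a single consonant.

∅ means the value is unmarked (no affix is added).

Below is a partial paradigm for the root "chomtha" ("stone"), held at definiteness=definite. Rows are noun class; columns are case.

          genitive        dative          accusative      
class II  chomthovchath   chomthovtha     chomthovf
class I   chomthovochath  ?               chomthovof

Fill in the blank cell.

Attach definiteness definite -ov (after vowel 'a') → chomthaov.
Attach noun class class I -o → chomthaovo.
Attach case dative -tha → chomthaovotha.
Apply vowel deletion: chomthaovotha → chomthovotha.

chomthovotha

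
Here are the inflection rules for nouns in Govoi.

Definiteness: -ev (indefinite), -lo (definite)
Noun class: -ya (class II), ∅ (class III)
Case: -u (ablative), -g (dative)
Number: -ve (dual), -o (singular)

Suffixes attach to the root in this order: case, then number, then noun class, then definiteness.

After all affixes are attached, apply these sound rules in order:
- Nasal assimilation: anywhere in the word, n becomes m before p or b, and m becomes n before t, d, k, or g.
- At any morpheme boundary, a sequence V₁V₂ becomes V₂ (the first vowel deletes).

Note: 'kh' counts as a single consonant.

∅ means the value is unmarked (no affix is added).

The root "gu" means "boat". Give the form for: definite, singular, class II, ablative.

Attach case ablative -u → guu.
Attach number singular -o → guuo.
Attach noun class class II -ya → guuoya.
Attach definiteness definite -lo → guuoyalo.
Nasal assimilation: no change.
Apply vowel deletion: guuoyalo → goyalo.

goyalo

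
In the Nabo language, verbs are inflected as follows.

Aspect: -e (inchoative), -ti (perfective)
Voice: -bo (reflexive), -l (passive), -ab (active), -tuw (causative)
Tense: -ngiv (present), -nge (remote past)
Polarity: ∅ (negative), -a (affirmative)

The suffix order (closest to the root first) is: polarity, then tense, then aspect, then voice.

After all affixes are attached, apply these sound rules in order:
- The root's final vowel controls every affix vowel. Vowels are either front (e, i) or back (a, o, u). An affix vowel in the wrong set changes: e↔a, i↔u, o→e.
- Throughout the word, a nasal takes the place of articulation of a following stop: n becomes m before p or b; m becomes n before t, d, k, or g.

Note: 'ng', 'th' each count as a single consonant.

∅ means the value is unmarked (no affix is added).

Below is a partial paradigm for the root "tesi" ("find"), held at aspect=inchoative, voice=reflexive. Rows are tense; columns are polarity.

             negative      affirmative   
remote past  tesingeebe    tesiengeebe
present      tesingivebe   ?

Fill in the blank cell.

tesiengivebe

Attach polarity affirmative -a → tesia.
Attach tense present -ngiv → tesiangiv.
Attach aspect inchoative -e → tesiangive.
Attach voice reflexive -bo → tesiangivebo.
Apply vowel harmony: tesiangivebo → tesiengivebe.
Nasal assimilation: no change.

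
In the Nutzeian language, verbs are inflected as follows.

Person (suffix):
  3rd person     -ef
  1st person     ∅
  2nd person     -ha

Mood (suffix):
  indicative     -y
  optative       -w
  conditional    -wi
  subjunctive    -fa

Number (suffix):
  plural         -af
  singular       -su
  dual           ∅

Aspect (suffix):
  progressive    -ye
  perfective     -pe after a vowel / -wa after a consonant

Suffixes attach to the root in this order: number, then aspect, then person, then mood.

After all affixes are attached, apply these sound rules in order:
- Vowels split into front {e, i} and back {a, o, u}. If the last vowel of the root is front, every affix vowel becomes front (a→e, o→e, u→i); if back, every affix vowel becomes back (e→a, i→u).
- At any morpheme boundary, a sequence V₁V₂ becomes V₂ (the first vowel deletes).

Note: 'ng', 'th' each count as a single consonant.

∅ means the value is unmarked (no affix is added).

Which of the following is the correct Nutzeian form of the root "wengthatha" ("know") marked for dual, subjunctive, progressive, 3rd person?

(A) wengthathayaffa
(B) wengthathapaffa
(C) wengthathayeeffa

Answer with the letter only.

A

number = dual: zero marking, form stays wengthatha.
Attach aspect progressive -ye → wengthathaye.
Attach person 3rd person -ef → wengthathayeef.
Attach mood subjunctive -fa → wengthathayeeffa.
Apply vowel harmony: wengthathayeeffa → wengthathayaaffa.
Apply vowel deletion: wengthathayaaffa → wengthathayaffa.
So the correct form is wengthathayaffa, option (A).
(B) wengthathapaffa is wrong: it uses perfective instead of progressive for aspect.
(C) wengthathayeeffa is wrong: it fails to apply the sound rule(s).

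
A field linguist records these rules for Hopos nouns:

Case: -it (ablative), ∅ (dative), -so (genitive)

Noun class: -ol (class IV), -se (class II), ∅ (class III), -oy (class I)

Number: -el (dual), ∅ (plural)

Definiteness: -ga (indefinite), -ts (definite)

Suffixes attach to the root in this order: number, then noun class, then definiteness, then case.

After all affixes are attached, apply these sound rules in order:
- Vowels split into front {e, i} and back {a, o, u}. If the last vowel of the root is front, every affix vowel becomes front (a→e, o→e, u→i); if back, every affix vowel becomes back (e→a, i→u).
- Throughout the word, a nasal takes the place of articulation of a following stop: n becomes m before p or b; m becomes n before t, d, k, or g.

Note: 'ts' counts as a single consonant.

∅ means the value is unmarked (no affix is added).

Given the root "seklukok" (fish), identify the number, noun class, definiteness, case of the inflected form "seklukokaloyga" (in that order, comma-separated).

dual, class I, indefinite, dative

Segment: seklukok-el-oy-ga.
number: -el → dual.
noun class: -oy → class I.
definiteness: -ga → indefinite.
case: ∅ → dative.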